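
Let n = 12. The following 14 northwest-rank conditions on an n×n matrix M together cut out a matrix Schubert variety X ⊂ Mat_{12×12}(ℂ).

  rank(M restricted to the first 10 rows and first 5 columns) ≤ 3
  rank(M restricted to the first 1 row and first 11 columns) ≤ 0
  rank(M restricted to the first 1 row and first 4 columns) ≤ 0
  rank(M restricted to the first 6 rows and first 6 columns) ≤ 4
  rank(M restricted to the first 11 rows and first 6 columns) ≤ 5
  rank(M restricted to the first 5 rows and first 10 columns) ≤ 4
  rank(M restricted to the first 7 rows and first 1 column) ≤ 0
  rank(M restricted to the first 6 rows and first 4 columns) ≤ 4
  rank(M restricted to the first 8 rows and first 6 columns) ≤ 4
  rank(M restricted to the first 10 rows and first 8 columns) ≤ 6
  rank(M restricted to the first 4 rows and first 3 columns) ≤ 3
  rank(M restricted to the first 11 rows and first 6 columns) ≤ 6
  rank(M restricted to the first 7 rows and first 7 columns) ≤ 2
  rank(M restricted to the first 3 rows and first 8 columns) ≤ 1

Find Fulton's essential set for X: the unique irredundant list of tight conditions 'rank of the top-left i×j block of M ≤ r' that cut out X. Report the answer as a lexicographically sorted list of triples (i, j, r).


Rank table r_w(12×12) implied by the 14 constraints:

  i=1: 0 0 0 0 0 0 0 0 0 0 0 1
  i=2: 0 1 1 1 1 1 1 1 1 1 1 2
  i=3: 0 1 1 1 1 1 1 1 2 2 2 3
  i=4: 0 1 2 2 2 2 2 2 3 3 3 4
  i=5: 0 1 2 2 2 2 2 3 4 4 4 5
  i=6: 0 1 2 2 2 2 2 3 4 5 5 6
  i=7: 0 1 2 2 2 2 2 3 4 5 6 7
  i=8: 1 2 3 3 3 3 3 4 5 6 7 8
  i=9: 1 2 3 3 3 4 4 5 6 7 8 9
  i=10: 1 2 3 3 3 4 5 6 7 8 9 10
  i=11: 1 2 3 4 4 5 6 7 8 9 10 11
  i=12: 1 2 3 4 5 6 7 8 9 10 11 12

reading off 1-entries of Δ²R: w = (12, 2, 9, 3, 8, 10, 11, 1, 6, 7, 4, 5).

5 SE-corners of the 39-cell Rothe diagram give Ess(w):

[(1, 11, 0), (3, 8, 1), (7, 1, 0), (7, 7, 2), (10, 5, 3)]


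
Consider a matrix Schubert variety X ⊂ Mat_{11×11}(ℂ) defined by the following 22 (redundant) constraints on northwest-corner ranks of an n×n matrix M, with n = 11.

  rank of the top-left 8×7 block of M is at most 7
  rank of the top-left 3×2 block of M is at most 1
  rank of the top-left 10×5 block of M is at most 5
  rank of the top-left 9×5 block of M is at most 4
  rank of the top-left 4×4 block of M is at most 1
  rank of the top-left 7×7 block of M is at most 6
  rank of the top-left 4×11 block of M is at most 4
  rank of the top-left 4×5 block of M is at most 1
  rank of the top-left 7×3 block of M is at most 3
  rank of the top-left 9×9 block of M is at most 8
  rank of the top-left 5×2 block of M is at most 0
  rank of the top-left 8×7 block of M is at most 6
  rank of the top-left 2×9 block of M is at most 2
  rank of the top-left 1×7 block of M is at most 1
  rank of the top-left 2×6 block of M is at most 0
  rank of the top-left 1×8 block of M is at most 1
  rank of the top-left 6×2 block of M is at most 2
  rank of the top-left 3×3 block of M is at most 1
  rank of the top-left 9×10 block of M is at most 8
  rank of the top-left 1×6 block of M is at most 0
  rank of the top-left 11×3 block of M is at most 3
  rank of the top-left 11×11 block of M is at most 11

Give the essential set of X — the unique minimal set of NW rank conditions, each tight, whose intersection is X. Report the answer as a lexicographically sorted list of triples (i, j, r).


Computing R[i][j] = min implied NW-rank bound (n=11, 22 conditions):

  R[1]: 0 | 0 | 0 | 0 | 0 | 0 | 1 | 1 | 1 | 1 | 1
  R[2]: 0 | 0 | 0 | 0 | 0 | 0 | 1 | 2 | 2 | 2 | 2
  R[3]: 0 | 0 | 1 | 1 | 1 | 1 | 2 | 3 | 3 | 3 | 3
  R[4]: 0 | 0 | 1 | 1 | 1 | 2 | 3 | 4 | 4 | 4 | 4
  R[5]: 0 | 0 | 1 | 2 | 2 | 3 | 4 | 5 | 5 | 5 | 5
  R[6]: 1 | 1 | 2 | 3 | 3 | 4 | 5 | 6 | 6 | 6 | 6
  R[7]: 1 | 2 | 3 | 4 | 4 | 5 | 6 | 7 | 7 | 7 | 7
  R[8]: 1 | 2 | 3 | 4 | 4 | 5 | 6 | 7 | 8 | 8 | 8
  R[9]: 1 | 2 | 3 | 4 | 4 | 5 | 6 | 7 | 8 | 8 | 9
  R[10]: 1 | 2 | 3 | 4 | 5 | 6 | 7 | 8 | 9 | 9 | 10
  R[11]: 1 | 2 | 3 | 4 | 5 | 6 | 7 | 8 | 9 | 10 | 11

hence w(1..11) = (7, 8, 3, 6, 4, 1, 2, 9, 11, 5, 10).

Rothe diagram D(w) (23 cells), 5 SE-corners (essential conditions):

[(2, 6, 0), (4, 5, 1), (5, 2, 0), (9, 5, 4), (9, 10, 8)]


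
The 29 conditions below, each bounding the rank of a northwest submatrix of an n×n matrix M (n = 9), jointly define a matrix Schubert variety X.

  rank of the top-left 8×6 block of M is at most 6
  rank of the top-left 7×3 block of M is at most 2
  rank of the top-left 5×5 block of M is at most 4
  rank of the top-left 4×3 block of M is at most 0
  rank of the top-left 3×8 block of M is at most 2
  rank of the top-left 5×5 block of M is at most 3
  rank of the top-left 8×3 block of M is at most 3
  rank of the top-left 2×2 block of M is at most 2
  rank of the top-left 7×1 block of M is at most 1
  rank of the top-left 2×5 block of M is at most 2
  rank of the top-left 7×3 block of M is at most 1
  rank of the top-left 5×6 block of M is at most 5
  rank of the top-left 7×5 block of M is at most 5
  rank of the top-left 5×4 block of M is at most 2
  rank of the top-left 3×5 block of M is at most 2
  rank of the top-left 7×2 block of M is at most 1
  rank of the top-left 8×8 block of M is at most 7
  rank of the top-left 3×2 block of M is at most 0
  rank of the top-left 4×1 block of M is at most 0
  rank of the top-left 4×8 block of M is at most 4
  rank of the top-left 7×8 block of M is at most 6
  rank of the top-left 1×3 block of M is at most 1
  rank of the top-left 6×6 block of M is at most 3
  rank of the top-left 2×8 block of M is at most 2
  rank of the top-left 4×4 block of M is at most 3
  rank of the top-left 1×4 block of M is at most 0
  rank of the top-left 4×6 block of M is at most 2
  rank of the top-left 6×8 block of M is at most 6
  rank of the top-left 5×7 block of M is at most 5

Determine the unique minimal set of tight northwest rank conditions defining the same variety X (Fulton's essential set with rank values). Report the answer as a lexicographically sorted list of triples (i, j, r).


Computing R[i][j] = min implied NW-rank bound (n=9, 29 conditions):

  0, 0, 0, 0, 1, 1, 1, 1, 1
  0, 0, 0, 1, 2, 2, 2, 2, 2
  0, 0, 0, 1, 2, 2, 2, 2, 3
  0, 0, 0, 1, 2, 2, 3, 3, 4
  1, 1, 1, 2, 3, 3, 4, 4, 5
  1, 1, 1, 2, 3, 3, 4, 5, 6
  1, 1, 1, 2, 3, 4, 5, 6, 7
  1, 2, 2, 3, 4, 5, 6, 7, 8
  1, 2, 3, 4, 5, 6, 7, 8, 9

the unique w with this rank table is (5, 4, 9, 7, 1, 8, 6, 2, 3).

Fulton essential set (6 of the 22 Rothe cells):

[(1, 4, 0), (3, 8, 2), (4, 3, 0), (4, 6, 2), (6, 6, 3), (7, 3, 1)]


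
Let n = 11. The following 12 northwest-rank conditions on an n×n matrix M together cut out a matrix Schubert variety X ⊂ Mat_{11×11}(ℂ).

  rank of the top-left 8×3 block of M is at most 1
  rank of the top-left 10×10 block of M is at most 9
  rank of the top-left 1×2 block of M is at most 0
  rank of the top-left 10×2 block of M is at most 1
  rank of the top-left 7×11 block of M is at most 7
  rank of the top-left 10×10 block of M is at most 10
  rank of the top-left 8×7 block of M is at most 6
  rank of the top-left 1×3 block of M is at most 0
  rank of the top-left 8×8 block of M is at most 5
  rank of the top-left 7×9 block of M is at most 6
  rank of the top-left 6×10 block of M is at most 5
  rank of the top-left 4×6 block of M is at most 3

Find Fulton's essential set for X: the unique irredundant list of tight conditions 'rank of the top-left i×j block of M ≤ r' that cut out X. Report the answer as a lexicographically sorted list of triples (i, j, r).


Rank table r_w(11×11) implied by the 12 constraints:

  0 0 0 1 1 1 1 1 1 1 1
  1 1 1 2 2 2 2 2 2 2 2
  1 1 1 2 3 3 3 3 3 3 3
  1 1 1 2 3 3 4 4 4 4 4
  1 1 1 2 3 4 5 5 5 5 5
  1 1 1 2 3 4 5 5 5 5 6
  1 1 1 2 3 4 5 5 6 6 7
  1 1 1 2 3 4 5 5 6 7 8
  1 1 2 3 4 5 6 6 7 8 9
  1 1 2 3 4 5 6 7 8 9 10
  1 2 3 4 5 6 7 8 9 10 11

so w = (4, 1, 5, 7, 6, 11, 9, 10, 3, 8, 2).

Rothe diagram D(w) (23 cells), 6 SE-corners (essential conditions):

[(1, 3, 0), (4, 6, 3), (6, 10, 5), (8, 3, 1), (8, 8, 5), (10, 2, 1)]


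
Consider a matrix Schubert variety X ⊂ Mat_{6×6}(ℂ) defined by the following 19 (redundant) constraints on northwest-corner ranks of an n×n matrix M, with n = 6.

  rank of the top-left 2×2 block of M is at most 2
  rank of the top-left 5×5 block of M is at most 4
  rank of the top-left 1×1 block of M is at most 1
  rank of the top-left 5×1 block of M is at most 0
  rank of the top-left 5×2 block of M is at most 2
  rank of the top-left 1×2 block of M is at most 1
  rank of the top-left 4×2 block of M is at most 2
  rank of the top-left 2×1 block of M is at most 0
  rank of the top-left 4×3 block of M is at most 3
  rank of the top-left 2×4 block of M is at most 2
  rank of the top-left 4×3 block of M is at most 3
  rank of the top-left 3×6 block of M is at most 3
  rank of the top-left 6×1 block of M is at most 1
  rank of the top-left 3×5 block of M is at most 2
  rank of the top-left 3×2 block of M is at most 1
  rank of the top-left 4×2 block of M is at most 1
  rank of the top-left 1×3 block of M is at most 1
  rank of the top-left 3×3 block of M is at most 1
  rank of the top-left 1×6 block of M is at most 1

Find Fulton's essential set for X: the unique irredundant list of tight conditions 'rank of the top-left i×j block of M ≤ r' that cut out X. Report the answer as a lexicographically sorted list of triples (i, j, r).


Rank table r_w(6×6) implied by the 19 constraints:

  0, 1, 1, 1, 1, 1
  0, 1, 1, 2, 2, 2
  0, 1, 1, 2, 2, 3
  0, 1, 2, 3, 3, 4
  0, 1, 2, 3, 4, 5
  1, 2, 3, 4, 5, 6

the unique w with this rank table is (2, 4, 6, 3, 5, 1).

Rothe diagram D(w) (8 cells), 3 SE-corners (essential conditions):

[(3, 3, 1), (3, 5, 2), (5, 1, 0)]


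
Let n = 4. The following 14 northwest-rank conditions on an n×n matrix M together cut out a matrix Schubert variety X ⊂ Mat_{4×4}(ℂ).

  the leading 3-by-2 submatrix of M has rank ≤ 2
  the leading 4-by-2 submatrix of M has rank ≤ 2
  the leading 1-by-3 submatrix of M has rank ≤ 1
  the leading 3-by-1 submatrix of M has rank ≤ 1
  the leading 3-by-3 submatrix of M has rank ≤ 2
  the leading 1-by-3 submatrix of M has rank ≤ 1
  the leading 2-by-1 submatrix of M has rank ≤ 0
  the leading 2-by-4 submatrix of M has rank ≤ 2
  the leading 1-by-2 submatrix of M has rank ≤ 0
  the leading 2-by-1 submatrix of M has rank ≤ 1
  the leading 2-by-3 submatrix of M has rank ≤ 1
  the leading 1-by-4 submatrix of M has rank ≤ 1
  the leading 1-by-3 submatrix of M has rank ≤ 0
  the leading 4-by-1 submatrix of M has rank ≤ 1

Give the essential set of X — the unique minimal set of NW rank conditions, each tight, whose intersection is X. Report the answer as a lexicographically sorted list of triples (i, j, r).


Reconstructing r_w from the 14 given conditions:

  row 1: 0  0  0  1
  row 2: 0  1  1  2
  row 3: 1  2  2  3
  row 4: 1  2  3  4

giving w = (4, 2, 1, 3) via Δ²R.

Fulton essential set (2 of the 4 Rothe cells):

[(1, 3, 0), (2, 1, 0)]


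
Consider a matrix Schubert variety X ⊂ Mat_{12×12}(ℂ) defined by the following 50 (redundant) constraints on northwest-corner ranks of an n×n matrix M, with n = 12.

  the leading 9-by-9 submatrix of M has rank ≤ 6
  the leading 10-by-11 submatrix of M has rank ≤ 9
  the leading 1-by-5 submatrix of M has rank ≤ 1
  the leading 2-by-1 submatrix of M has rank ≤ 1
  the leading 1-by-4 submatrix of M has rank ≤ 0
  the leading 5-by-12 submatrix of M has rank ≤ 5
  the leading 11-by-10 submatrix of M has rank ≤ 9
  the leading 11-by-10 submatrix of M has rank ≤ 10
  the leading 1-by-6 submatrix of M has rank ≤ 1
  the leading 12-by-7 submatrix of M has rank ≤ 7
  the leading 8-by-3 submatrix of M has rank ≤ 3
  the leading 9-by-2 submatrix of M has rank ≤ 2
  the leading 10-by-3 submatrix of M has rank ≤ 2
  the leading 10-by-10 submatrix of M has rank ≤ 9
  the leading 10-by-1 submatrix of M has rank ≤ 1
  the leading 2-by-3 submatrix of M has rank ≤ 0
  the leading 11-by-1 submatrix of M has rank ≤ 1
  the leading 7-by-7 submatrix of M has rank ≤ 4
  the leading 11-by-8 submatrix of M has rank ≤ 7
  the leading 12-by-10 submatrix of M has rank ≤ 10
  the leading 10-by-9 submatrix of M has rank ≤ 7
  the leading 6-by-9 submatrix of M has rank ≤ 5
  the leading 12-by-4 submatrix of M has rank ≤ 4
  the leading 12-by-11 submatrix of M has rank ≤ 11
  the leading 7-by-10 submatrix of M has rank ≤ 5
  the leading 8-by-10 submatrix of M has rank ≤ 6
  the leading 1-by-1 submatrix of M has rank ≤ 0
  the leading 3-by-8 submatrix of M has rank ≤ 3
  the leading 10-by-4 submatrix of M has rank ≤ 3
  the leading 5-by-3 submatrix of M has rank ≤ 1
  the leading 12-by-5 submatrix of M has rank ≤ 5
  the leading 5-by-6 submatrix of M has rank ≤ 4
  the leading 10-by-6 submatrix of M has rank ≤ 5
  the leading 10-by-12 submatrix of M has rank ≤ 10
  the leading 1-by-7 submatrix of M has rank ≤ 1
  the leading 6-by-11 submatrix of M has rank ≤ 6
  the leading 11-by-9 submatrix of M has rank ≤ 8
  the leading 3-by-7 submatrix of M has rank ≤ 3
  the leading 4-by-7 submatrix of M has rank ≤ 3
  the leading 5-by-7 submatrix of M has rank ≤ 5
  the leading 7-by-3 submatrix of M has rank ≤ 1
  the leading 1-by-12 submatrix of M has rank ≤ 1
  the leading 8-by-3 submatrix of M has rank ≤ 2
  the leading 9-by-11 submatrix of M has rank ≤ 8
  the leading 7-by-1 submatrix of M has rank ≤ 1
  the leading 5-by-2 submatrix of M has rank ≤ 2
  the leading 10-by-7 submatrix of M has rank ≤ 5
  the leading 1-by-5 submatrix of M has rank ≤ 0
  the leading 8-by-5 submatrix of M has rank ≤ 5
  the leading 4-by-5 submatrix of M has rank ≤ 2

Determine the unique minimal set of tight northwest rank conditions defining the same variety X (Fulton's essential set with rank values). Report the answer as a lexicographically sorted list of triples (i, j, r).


Reconstructing r_w from the 50 given conditions:

  0, 0, 0, 0, 0, 1, 1, 1, 1, 1, 1, 1
  0, 0, 0, 1, 1, 2, 2, 2, 2, 2, 2, 2
  1, 1, 1, 2, 2, 3, 3, 3, 3, 3, 3, 3
  1, 1, 1, 2, 2, 3, 3, 4, 4, 4, 4, 4
  1, 1, 1, 2, 3, 4, 4, 5, 5, 5, 5, 5
  1, 1, 1, 2, 3, 4, 4, 5, 5, 5, 6, 6
  1, 1, 1, 2, 3, 4, 4, 5, 5, 5, 6, 7
  1, 2, 2, 3, 4, 5, 5, 6, 6, 6, 7, 8
  1, 2, 2, 3, 4, 5, 5, 6, 6, 7, 8, 9
  1, 2, 2, 3, 4, 5, 5, 6, 7, 8, 9, 10
  1, 2, 3, 4, 5, 6, 6, 7, 8, 9, 10, 11
  1, 2, 3, 4, 5, 6, 7, 8, 9, 10, 11, 12

giving w = (6, 4, 1, 8, 5, 11, 12, 2, 10, 9, 3, 7) via Δ²R.

10 SE-corners of the 29-cell Rothe diagram give Ess(w):

[(1, 5, 0), (2, 3, 0), (4, 5, 2), (4, 7, 3), (7, 3, 1), (7, 7, 4), (7, 10, 5), (9, 9, 6), (10, 3, 2), (10, 7, 5)]


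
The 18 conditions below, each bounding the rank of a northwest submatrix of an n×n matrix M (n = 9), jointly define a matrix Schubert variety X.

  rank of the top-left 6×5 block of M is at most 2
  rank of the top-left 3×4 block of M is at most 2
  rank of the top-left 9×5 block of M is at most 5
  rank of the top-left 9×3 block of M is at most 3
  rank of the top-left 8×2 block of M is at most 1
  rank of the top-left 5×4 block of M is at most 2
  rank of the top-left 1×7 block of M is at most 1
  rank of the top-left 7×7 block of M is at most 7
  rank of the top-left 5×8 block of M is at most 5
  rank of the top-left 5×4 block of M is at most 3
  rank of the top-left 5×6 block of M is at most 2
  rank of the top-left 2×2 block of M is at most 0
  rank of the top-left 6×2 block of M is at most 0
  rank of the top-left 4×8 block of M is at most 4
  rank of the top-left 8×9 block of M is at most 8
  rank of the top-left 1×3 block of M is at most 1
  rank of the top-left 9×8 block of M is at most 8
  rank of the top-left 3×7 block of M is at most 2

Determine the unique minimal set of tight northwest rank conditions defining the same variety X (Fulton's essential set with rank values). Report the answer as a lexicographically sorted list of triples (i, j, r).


Recovering R(i,j) via the rank-extension bound from the 18 conditions:

  i=1: 0, 0, 1, 1, 1, 1, 1, 1, 1
  i=2: 0, 0, 1, 2, 2, 2, 2, 2, 2
  i=3: 0, 0, 1, 2, 2, 2, 2, 3, 3
  i=4: 0, 0, 1, 2, 2, 2, 3, 4, 4
  i=5: 0, 0, 1, 2, 2, 2, 3, 4, 5
  i=6: 0, 0, 1, 2, 2, 3, 4, 5, 6
  i=7: 1, 1, 2, 3, 3, 4, 5, 6, 7
  i=8: 1, 1, 2, 3, 4, 5, 6, 7, 8
  i=9: 1, 2, 3, 4, 5, 6, 7, 8, 9

so w = (3, 4, 8, 7, 9, 6, 1, 5, 2).

Rothe diagram D(w) (21 cells), 5 SE-corners (essential conditions):

[(3, 7, 2), (5, 6, 2), (6, 2, 0), (6, 5, 2), (8, 2, 1)]


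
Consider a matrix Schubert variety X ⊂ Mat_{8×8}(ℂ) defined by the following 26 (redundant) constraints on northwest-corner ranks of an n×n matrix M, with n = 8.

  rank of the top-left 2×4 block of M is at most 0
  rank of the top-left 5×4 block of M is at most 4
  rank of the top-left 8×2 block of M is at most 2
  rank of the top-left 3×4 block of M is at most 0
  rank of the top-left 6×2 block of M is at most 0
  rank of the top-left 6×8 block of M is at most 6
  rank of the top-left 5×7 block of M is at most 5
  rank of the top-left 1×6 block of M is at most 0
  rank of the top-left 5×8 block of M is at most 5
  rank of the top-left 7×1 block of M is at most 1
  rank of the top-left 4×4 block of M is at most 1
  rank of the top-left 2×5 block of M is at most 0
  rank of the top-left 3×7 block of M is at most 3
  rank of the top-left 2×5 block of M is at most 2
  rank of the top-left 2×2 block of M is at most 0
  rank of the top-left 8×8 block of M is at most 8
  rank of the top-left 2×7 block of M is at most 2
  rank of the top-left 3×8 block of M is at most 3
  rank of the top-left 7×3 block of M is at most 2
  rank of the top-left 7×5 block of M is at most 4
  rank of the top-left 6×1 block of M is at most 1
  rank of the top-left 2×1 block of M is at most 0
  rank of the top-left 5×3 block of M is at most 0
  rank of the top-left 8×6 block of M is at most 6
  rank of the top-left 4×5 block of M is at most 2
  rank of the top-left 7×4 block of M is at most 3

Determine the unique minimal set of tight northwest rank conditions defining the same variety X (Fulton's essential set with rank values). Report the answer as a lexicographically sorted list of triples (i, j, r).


Recovering R(i,j) via the rank-extension bound from the 26 conditions:

  R[1]: 0, 0, 0, 0, 0, 0, 1, 1
  R[2]: 0, 0, 0, 0, 0, 1, 2, 2
  R[3]: 0, 0, 0, 0, 1, 2, 3, 3
  R[4]: 0, 0, 0, 1, 2, 3, 4, 4
  R[5]: 0, 0, 0, 1, 2, 3, 4, 5
  R[6]: 0, 0, 1, 2, 3, 4, 5, 6
  R[7]: 1, 1, 2, 3, 4, 5, 6, 7
  R[8]: 1, 2, 3, 4, 5, 6, 7, 8

giving w = (7, 6, 5, 4, 8, 3, 1, 2) via Δ²R.

D(w) has 23 cells with 5 SE-corners; essential set:

[(1, 6, 0), (2, 5, 0), (3, 4, 0), (5, 3, 0), (6, 2, 0)]


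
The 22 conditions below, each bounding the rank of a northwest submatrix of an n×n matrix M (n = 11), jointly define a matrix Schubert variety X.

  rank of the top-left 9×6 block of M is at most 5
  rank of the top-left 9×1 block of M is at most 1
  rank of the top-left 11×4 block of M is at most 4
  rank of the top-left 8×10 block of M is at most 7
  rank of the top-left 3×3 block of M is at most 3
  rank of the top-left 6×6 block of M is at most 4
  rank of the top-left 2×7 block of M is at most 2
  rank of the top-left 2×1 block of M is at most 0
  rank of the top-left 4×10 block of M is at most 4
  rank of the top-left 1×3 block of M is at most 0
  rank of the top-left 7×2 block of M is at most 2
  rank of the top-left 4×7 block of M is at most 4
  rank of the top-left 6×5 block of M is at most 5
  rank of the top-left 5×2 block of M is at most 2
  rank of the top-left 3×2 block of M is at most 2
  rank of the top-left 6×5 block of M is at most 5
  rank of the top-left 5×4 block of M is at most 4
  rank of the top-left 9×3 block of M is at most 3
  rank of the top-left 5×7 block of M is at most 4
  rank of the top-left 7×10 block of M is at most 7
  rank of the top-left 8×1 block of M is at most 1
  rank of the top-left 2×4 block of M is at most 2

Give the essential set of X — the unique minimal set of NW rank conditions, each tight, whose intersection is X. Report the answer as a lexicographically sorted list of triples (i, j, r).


Computing R[i][j] = min implied NW-rank bound (n=11, 22 conditions):

  R[1]: 0 0 0 1 1 1 1 1 1 1 1
  R[2]: 0 1 1 2 2 2 2 2 2 2 2
  R[3]: 1 2 2 3 3 3 3 3 3 3 3
  R[4]: 1 2 3 4 4 4 4 4 4 4 4
  R[5]: 1 2 3 4 4 4 4 5 5 5 5
  R[6]: 1 2 3 4 4 4 5 6 6 6 6
  R[7]: 1 2 3 4 5 5 6 7 7 7 7
  R[8]: 1 2 3 4 5 5 6 7 7 7 8
  R[9]: 1 2 3 4 5 5 6 7 8 8 9
  R[10]: 1 2 3 4 5 6 7 8 9 9 10
  R[11]: 1 2 3 4 5 6 7 8 9 10 11

the unique w with this rank table is (4, 2, 1, 3, 8, 7, 5, 11, 9, 6, 10).

D(w) has 13 cells with 6 SE-corners; essential set:

[(1, 3, 0), (2, 1, 0), (5, 7, 4), (6, 6, 4), (8, 10, 7), (9, 6, 5)]


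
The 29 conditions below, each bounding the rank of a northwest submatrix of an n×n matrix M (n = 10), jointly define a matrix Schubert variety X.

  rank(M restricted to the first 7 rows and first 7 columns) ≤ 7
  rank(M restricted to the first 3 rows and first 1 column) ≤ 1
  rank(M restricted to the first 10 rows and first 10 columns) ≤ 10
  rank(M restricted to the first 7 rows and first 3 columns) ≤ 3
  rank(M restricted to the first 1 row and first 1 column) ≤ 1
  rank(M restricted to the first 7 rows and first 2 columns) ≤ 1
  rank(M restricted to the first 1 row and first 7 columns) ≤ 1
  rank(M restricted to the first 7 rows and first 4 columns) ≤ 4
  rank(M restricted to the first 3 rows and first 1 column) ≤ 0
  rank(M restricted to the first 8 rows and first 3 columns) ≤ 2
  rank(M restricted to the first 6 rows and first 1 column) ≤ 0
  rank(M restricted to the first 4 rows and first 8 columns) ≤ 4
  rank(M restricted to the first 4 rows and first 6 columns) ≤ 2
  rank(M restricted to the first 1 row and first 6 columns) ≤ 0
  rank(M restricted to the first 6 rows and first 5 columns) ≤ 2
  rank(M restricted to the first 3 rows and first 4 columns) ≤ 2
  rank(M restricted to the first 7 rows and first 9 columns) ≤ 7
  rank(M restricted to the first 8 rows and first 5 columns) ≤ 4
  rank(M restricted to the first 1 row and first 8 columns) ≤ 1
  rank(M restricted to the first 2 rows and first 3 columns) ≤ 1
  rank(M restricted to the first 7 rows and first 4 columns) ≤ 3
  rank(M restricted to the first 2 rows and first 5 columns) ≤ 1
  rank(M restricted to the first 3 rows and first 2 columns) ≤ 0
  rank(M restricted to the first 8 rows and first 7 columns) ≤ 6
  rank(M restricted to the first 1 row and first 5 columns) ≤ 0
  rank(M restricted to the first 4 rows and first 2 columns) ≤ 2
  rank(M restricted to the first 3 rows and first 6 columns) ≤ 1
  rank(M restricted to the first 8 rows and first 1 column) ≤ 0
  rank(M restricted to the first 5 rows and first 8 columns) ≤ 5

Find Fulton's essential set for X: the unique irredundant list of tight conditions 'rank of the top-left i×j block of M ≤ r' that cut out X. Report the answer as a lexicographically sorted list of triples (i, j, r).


The tightest implied rank at each (i,j), from the 29 conditions:

  i=1: 0  0  0  0  0  0  1  1  1  1
  i=2: 0  0  1  1  1  1  2  2  2  2
  i=3: 0  0  1  1  1  1  2  3  3  3
  i=4: 0  1  2  2  2  2  3  4  4  4
  i=5: 0  1  2  2  2  3  4  5  5  5
  i=6: 0  1  2  2  2  3  4  5  6  6
  i=7: 0  1  2  3  3  4  5  6  7  7
  i=8: 0  1  2  3  4  5  6  7  8  8
  i=9: 1  2  3  4  5  6  7  8  9  9
  i=10: 1  2  3  4  5  6  7  8  9  10

so w = (7, 3, 8, 2, 6, 9, 4, 5, 1, 10).

Fulton essential set (5 of the 22 Rothe cells):

[(1, 6, 0), (3, 2, 0), (3, 6, 1), (6, 5, 2), (8, 1, 0)]


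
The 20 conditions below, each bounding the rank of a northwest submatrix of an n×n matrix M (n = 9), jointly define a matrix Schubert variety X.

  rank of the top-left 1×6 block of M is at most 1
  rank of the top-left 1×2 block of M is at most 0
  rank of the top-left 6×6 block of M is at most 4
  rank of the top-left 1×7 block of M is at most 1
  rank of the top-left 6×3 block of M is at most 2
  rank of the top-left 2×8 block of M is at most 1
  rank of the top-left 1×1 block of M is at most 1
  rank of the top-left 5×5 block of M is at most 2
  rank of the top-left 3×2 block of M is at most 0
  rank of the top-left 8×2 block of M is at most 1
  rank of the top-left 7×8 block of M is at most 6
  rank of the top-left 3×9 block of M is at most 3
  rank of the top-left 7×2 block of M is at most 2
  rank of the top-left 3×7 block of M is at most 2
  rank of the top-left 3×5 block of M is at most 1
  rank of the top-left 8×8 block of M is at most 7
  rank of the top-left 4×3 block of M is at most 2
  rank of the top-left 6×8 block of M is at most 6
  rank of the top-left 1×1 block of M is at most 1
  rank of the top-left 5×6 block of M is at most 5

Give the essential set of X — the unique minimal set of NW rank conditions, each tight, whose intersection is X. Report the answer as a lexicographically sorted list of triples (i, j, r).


Reconstructing r_w from the 20 given conditions:

  row 1: 0 | 0 | 1 | 1 | 1 | 1 | 1 | 1 | 1
  row 2: 0 | 0 | 1 | 1 | 1 | 1 | 1 | 1 | 2
  row 3: 0 | 0 | 1 | 1 | 1 | 2 | 2 | 2 | 3
  row 4: 1 | 1 | 2 | 2 | 2 | 3 | 3 | 3 | 4
  row 5: 1 | 1 | 2 | 2 | 2 | 3 | 4 | 4 | 5
  row 6: 1 | 1 | 2 | 3 | 3 | 4 | 5 | 5 | 6
  row 7: 1 | 1 | 2 | 3 | 4 | 5 | 6 | 6 | 7
  row 8: 1 | 1 | 2 | 3 | 4 | 5 | 6 | 7 | 8
  row 9: 1 | 2 | 3 | 4 | 5 | 6 | 7 | 8 | 9

giving w = (3, 9, 6, 1, 7, 4, 5, 8, 2) via Δ²R.

Fulton essential set (5 of the 19 Rothe cells):

[(2, 8, 1), (3, 2, 0), (3, 5, 1), (5, 5, 2), (8, 2, 1)]


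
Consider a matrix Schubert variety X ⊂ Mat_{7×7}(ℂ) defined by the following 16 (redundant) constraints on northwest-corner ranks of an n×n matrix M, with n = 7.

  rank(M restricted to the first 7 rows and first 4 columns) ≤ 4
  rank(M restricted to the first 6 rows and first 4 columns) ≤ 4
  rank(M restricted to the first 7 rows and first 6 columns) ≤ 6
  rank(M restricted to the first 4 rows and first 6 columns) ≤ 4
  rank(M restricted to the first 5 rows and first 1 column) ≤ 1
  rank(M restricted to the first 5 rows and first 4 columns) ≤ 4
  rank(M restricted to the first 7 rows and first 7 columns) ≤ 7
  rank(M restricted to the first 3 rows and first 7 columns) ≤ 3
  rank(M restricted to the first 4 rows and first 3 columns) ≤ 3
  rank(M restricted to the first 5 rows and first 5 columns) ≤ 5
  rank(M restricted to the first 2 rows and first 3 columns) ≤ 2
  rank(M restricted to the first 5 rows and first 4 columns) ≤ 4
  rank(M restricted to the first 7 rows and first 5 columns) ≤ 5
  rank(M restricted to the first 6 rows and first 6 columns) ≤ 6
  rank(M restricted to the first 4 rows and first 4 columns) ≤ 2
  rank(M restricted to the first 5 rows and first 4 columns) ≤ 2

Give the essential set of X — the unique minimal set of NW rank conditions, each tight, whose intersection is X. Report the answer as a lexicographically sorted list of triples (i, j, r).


Recovering R(i,j) via the rank-extension bound from the 16 conditions:

  row 1: 1  1  1  1  1  1  1
  row 2: 1  2  2  2  2  2  2
  row 3: 1  2  2  2  3  3  3
  row 4: 1  2  2  2  3  4  4
  row 5: 1  2  2  2  3  4  5
  row 6: 1  2  3  3  4  5  6
  row 7: 1  2  3  4  5  6  7

so w = (1, 2, 5, 6, 7, 3, 4).

1 SE-corner of the 6-cell Rothe diagram gives Ess(w):

[(5, 4, 2)]


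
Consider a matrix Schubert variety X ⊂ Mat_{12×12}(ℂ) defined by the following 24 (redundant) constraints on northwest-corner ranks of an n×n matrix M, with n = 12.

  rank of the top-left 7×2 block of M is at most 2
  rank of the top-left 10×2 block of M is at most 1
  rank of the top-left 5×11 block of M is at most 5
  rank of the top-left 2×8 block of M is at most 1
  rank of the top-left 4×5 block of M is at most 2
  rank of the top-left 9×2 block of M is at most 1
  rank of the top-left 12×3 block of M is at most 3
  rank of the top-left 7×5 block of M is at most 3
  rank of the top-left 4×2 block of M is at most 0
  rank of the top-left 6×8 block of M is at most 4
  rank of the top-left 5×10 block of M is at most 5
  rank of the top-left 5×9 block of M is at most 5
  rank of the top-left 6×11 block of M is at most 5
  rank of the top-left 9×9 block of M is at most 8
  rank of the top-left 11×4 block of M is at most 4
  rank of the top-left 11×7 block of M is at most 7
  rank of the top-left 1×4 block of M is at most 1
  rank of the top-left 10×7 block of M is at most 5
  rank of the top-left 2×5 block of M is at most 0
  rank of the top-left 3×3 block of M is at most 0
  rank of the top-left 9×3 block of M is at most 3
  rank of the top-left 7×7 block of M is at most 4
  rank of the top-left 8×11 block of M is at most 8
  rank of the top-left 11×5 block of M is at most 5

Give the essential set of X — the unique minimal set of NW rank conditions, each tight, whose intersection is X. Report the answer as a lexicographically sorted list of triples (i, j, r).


Recovering R(i,j) via the rank-extension bound from the 24 conditions:

  0  0  0  0  0  1  1  1  1  1  1  1
  0  0  0  0  0  1  1  1  2  2  2  2
  0  0  0  1  1  2  2  2  3  3  3  3
  0  0  1  2  2  3  3  3  4  4  4  4
  1  1  2  3  3  4  4  4  5  5  5  5
  1  1  2  3  3  4  4  4  5  5  5  6
  1  1  2  3  3  4  4  5  6  6  6  7
  1  1  2  3  4  5  5  6  7  7  7  8
  1  1  2  3  4  5  5  6  7  8  8  9
  1  1  2  3  4  5  5  6  7  8  9  10
  1  2  3  4  5  6  6  7  8  9  10  11
  1  2  3  4  5  6  7  8  9  10  11  12

so w = (6, 9, 4, 3, 1, 12, 8, 5, 10, 11, 2, 7).

D(w) has 31 cells with 10 SE-corners; essential set:

[(2, 5, 0), (2, 8, 1), (3, 3, 0), (4, 2, 0), (6, 8, 4), (6, 11, 5), (7, 5, 3), (7, 7, 4), (10, 2, 1), (10, 7, 5)]


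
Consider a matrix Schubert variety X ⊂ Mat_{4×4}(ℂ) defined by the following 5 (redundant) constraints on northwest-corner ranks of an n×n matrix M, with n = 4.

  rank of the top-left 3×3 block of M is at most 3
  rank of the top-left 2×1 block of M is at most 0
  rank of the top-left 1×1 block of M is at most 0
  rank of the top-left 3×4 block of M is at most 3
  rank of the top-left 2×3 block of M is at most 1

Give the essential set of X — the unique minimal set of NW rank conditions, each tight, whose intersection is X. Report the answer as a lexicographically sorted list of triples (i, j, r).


Recovering R(i,j) via the rank-extension bound from the 5 conditions:

  R[1]: 0  1  1  1
  R[2]: 0  1  1  2
  R[3]: 1  2  2  3
  R[4]: 1  2  3  4

the unique w with this rank table is (2, 4, 1, 3).

Fulton essential set (2 of the 3 Rothe cells):

[(2, 1, 0), (2, 3, 1)]


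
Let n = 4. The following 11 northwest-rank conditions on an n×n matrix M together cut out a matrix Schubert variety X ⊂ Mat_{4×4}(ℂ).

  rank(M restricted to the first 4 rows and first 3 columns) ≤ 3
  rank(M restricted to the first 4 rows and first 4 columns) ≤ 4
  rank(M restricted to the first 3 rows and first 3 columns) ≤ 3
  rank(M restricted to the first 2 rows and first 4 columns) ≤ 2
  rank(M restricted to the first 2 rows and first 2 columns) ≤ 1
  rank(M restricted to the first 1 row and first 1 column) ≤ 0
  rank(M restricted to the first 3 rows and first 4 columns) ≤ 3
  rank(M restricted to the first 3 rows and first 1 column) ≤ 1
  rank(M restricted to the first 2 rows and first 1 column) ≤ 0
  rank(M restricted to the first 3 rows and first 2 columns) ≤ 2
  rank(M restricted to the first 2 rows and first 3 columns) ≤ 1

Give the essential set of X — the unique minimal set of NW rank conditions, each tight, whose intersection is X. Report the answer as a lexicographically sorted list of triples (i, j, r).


The tightest implied rank at each (i,j), from the 11 conditions:

  R[1]: 0 | 1 | 1 | 1
  R[2]: 0 | 1 | 1 | 2
  R[3]: 1 | 2 | 2 | 3
  R[4]: 1 | 2 | 3 | 4

reading off 1-entries of Δ²R: w = (2, 4, 1, 3).

Fulton essential set (2 of the 3 Rothe cells):

[(2, 1, 0), (2, 3, 1)]


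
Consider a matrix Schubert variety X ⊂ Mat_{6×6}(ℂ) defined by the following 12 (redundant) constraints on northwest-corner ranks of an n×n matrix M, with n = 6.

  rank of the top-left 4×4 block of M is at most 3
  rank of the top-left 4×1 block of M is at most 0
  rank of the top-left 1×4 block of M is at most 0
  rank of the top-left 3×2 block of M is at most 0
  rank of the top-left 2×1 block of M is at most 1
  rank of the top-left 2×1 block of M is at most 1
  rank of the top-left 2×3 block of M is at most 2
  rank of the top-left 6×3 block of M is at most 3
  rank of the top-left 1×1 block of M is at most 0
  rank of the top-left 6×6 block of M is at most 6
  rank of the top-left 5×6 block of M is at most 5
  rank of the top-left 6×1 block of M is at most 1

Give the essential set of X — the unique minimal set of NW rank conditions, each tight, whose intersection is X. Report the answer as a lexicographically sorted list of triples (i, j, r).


Computing R[i][j] = min implied NW-rank bound (n=6, 12 conditions):

  R[1]: 0 0 0 0 1 1
  R[2]: 0 0 1 1 2 2
  R[3]: 0 0 1 2 3 3
  R[4]: 0 1 2 3 4 4
  R[5]: 1 2 3 4 5 5
  R[6]: 1 2 3 4 5 6

so w = (5, 3, 4, 2, 1, 6).

D(w) has 9 cells with 3 SE-corners; essential set:

[(1, 4, 0), (3, 2, 0), (4, 1, 0)]


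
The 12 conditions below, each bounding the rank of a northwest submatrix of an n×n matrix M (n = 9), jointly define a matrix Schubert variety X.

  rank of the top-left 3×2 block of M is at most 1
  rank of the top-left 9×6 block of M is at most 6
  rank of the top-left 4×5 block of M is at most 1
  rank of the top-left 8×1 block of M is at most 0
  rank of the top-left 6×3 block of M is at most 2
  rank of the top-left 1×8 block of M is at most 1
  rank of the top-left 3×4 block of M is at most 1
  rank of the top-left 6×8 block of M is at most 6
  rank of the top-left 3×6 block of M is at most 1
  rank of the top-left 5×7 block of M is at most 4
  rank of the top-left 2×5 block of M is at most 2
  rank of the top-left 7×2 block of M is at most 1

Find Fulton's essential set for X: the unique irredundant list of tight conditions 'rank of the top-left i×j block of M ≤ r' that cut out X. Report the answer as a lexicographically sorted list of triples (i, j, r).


Rank table r_w(9×9) implied by the 12 constraints:

  i=1: 0 | 1 | 1 | 1 | 1 | 1 | 1 | 1 | 1
  i=2: 0 | 1 | 1 | 1 | 1 | 1 | 2 | 2 | 2
  i=3: 0 | 1 | 1 | 1 | 1 | 1 | 2 | 3 | 3
  i=4: 0 | 1 | 1 | 1 | 1 | 2 | 3 | 4 | 4
  i=5: 0 | 1 | 2 | 2 | 2 | 3 | 4 | 5 | 5
  i=6: 0 | 1 | 2 | 3 | 3 | 4 | 5 | 6 | 6
  i=7: 0 | 1 | 2 | 3 | 4 | 5 | 6 | 7 | 7
  i=8: 0 | 1 | 2 | 3 | 4 | 5 | 6 | 7 | 8
  i=9: 1 | 2 | 3 | 4 | 5 | 6 | 7 | 8 | 9

so w = (2, 7, 8, 6, 3, 4, 5, 9, 1).

D(w) has 19 cells with 3 SE-corners; essential set:

[(3, 6, 1), (4, 5, 1), (8, 1, 0)]


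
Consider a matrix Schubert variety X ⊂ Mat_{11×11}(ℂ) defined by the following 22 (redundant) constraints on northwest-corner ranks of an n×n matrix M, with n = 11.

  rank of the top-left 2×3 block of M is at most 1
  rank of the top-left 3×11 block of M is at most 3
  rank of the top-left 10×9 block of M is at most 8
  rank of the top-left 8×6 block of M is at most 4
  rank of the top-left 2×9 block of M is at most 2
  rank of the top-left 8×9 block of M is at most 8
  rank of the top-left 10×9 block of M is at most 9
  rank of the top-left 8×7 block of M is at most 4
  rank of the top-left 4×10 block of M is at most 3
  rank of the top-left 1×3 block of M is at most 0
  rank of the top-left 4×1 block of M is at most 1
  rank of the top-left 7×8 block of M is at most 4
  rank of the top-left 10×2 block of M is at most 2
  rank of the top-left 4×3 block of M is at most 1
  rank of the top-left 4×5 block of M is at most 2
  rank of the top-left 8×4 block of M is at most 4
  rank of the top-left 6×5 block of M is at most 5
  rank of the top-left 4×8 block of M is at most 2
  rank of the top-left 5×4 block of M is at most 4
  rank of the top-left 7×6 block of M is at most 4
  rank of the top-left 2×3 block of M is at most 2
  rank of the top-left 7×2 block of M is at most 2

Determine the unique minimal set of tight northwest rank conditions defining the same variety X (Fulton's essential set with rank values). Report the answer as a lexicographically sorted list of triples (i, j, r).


Reconstructing r_w from the 22 given conditions:

  0 | 0 | 0 | 1 | 1 | 1 | 1 | 1 | 1 | 1 | 1
  1 | 1 | 1 | 2 | 2 | 2 | 2 | 2 | 2 | 2 | 2
  1 | 1 | 1 | 2 | 2 | 2 | 2 | 2 | 3 | 3 | 3
  1 | 1 | 1 | 2 | 2 | 2 | 2 | 2 | 3 | 3 | 4
  1 | 2 | 2 | 3 | 3 | 3 | 3 | 3 | 4 | 4 | 5
  1 | 2 | 3 | 4 | 4 | 4 | 4 | 4 | 5 | 5 | 6
  1 | 2 | 3 | 4 | 4 | 4 | 4 | 4 | 5 | 6 | 7
  1 | 2 | 3 | 4 | 4 | 4 | 4 | 5 | 6 | 7 | 8
  1 | 2 | 3 | 4 | 5 | 5 | 5 | 6 | 7 | 8 | 9
  1 | 2 | 3 | 4 | 5 | 6 | 6 | 7 | 8 | 9 | 10
  1 | 2 | 3 | 4 | 5 | 6 | 7 | 8 | 9 | 10 | 11

hence w(1..11) = (4, 1, 9, 11, 2, 3, 10, 8, 5, 6, 7).

ℓ(w)=23; the 6 essential cells (i,j,r):

[(1, 3, 0), (4, 3, 1), (4, 8, 2), (4, 10, 3), (7, 8, 4), (8, 7, 4)]


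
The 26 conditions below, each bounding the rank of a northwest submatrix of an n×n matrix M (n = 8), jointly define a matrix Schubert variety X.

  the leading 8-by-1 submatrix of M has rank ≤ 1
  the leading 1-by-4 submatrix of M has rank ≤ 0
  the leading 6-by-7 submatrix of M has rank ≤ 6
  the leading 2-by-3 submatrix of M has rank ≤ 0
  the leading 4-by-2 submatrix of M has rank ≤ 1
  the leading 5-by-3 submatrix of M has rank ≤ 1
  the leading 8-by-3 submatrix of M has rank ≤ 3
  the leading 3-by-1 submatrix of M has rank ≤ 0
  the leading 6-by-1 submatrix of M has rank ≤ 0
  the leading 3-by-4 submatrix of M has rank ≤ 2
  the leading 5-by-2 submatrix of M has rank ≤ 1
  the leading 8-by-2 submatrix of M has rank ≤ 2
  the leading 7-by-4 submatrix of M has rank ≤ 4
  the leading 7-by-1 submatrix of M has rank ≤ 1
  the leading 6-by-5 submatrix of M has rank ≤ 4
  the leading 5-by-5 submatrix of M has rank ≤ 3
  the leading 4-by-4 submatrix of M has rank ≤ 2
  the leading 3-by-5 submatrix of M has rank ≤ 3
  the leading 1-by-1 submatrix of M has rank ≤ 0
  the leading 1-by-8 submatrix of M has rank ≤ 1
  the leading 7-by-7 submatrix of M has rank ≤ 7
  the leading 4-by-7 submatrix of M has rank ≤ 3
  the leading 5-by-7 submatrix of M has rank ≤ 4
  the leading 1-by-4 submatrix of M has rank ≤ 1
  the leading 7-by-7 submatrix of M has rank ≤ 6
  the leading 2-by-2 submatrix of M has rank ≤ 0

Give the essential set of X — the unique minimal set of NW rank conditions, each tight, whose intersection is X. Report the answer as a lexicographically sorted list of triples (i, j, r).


Recovering R(i,j) via the rank-extension bound from the 26 conditions:

  i=1: 0 0 0 0 1 1 1 1
  i=2: 0 0 0 1 2 2 2 2
  i=3: 0 1 1 2 3 3 3 3
  i=4: 0 1 1 2 3 3 3 4
  i=5: 0 1 1 2 3 4 4 5
  i=6: 0 1 2 3 4 5 5 6
  i=7: 1 2 3 4 5 6 6 7
  i=8: 1 2 3 4 5 6 7 8

reading off 1-entries of Δ²R: w = (5, 4, 2, 8, 6, 3, 1, 7).

ℓ(w)=15; the 5 essential cells (i,j,r):

[(1, 4, 0), (2, 3, 0), (4, 7, 3), (5, 3, 1), (6, 1, 0)]


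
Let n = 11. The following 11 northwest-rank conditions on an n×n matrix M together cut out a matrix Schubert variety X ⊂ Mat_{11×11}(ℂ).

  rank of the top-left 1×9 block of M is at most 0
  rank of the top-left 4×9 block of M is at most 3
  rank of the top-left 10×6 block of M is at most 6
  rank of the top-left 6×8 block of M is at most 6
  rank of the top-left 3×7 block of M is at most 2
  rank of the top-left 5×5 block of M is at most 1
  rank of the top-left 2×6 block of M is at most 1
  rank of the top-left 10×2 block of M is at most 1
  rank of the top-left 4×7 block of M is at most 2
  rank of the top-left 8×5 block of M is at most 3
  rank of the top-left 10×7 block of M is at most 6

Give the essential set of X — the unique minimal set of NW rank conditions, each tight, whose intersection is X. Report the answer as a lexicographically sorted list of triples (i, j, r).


Computing R[i][j] = min implied NW-rank bound (n=11, 11 conditions):

  row 1: 0  0  0  0  0  0  0  0  0  1  1
  row 2: 1  1  1  1  1  1  1  1  1  2  2
  row 3: 1  1  1  1  1  2  2  2  2  3  3
  row 4: 1  1  1  1  1  2  2  3  3  4  4
  row 5: 1  1  1  1  1  2  3  4  4  5  5
  row 6: 1  1  2  2  2  3  4  5  5  6  6
  row 7: 1  1  2  3  3  4  5  6  6  7  7
  row 8: 1  1  2  3  3  4  5  6  7  8  8
  row 9: 1  1  2  3  4  5  6  7  8  9  9
  row 10: 1  1  2  3  4  5  6  7  8  9  10
  row 11: 1  2  3  4  5  6  7  8  9  10  11

second differences of R give the permutation w = (10, 1, 6, 8, 7, 3, 4, 9, 5, 11, 2).

D(w) has 28 cells with 5 SE-corners; essential set:

[(1, 9, 0), (4, 7, 2), (5, 5, 1), (8, 5, 3), (10, 2, 1)]
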